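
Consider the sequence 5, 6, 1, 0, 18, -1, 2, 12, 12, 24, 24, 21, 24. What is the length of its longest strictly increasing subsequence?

Scanning left to right, the best length ending at each element is: 5→1, 6→2, 1→1, 0→1, 18→3, -1→1, 2→2, 12→3, 12→3, 24→4, 24→4, 21→4, 24→5.
So the longest increasing subsequence has length 5, e.g. 5, 6, 18, 21, 24.

5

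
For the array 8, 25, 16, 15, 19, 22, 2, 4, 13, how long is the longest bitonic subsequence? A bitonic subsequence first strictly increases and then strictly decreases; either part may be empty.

One longest bitonic subsequence is 8, 25, 16, 15, 13 (positions 1,2,3,4,9): it rises to 25 then falls. Length 5 is optimal.

5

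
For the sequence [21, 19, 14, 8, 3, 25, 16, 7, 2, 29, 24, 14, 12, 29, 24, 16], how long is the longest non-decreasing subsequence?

Let dp[i] be the longest non-decreasing subsequence ending at position i. Then dp = [1, 1, 1, 1, 1, 2, 2, 2, 1, 3, 3, 3, 3, 4, 4, 4].
The maximum is 4; one witness is 21, 25, 29, 29 at positions 1,6,10,14.

4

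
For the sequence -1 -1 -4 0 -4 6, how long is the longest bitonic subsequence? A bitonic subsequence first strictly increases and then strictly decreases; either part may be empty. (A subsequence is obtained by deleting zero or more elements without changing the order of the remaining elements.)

One longest bitonic subsequence is -1, 0, -4 (positions 1,4,5): it rises to 0 then falls. Length 3 is optimal.

3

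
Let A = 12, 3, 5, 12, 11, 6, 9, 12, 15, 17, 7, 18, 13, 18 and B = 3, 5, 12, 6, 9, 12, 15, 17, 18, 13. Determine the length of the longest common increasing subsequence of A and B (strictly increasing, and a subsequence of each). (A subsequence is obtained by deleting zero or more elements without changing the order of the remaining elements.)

8

For each value that appears in both, track the longest common increasing run ending there.
The best achievable length is 8; one witness is 3, 5, 6, 9, 12, 15, 17, 18 (A-positions 2,3,6,7,8,9,10,12, B-positions 1,2,4,5,6,7,8,9).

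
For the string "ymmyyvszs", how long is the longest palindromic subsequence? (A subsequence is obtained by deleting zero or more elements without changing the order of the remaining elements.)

4

One longest palindromic subsequence is ymmy (positions 1,2,3,5); it reads the same forward and backward, and the interval DP gives dp[1][9] = 4.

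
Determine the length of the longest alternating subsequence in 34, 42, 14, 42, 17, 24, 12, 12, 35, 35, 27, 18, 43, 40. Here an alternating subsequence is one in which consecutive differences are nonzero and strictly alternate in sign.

11

A longest alternating subsequence is 34, 42, 14, 42, 17, 24, 12, 35, 27, 43, 40 (positions 1,2,3,4,5,6,7,9,11,13,14); its 10 consecutive differences strictly alternate in sign, and length 11 is optimal.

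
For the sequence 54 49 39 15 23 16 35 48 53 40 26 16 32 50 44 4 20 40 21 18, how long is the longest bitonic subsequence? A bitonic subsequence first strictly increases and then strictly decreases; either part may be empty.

One longest bitonic subsequence is 15, 23, 35, 48, 53, 50, 44, 40, 21, 18 (positions 4,5,7,8,9,14,15,18,19,20): it rises to 53 then falls. Length 10 is optimal.

10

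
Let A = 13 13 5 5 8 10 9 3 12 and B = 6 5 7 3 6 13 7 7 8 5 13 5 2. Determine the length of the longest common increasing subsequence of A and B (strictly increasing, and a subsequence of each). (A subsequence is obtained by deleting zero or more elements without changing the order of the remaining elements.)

2

A longest common strictly increasing subsequence is 5, 8 (length 2); it appears in order in both A and B, and no longer such subsequence exists.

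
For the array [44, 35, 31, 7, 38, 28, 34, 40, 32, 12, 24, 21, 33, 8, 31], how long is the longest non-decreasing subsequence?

One longest non-decreasing subsequence is 7, 28, 34, 40 (positions 4,6,7,8), of length 4; no longer one exists.

4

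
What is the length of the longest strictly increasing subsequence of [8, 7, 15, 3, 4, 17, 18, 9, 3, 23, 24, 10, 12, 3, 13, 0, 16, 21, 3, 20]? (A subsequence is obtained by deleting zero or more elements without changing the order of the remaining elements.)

8

Let dp[i] be the longest increasing subsequence ending at position i. Then dp = [1, 1, 2, 1, 2, 3, 4, 3, 1, 5, 6, 4, 5, 1, 6, 1, 7, 8, 2, 8].
The maximum is 8; one witness is 3, 4, 9, 10, 12, 13, 16, 21 at positions 4,5,8,12,13,15,17,18.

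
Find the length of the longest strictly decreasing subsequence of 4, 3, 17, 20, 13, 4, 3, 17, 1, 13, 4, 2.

5

Let dp[i] be the longest decreasing subsequence ending at position i. Then dp = [1, 2, 1, 1, 2, 3, 4, 2, 5, 3, 4, 5].
The maximum is 5; one witness is 17, 13, 4, 3, 1 at positions 3,5,6,7,9.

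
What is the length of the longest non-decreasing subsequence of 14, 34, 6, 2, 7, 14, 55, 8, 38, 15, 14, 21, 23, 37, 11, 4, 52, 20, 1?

Let dp[i] be the longest non-decreasing subsequence ending at position i. Then dp = [1, 2, 1, 1, 2, 3, 4, 3, 4, 4, 4, 5, 6, 7, 4, 2, 8, 5, 1].
The maximum is 8; one witness is 6, 7, 14, 15, 21, 23, 37, 52 at positions 3,5,6,10,12,13,14,17.

8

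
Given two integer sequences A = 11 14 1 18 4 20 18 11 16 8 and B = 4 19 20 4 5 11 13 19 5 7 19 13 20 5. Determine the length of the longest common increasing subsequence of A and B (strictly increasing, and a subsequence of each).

2

A longest common strictly increasing subsequence is 4, 20 (length 2); it appears in order in both A and B, and no longer such subsequence exists.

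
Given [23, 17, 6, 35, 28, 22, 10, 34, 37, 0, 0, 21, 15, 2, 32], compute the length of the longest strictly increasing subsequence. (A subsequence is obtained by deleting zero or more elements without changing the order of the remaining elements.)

One longest increasing subsequence is 23, 28, 34, 37 (positions 1,5,8,9), of length 4; no longer one exists.

4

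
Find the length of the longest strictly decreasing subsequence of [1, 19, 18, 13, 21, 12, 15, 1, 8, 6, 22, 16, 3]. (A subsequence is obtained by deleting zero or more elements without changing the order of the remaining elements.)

Scanning left to right, the best length ending at each element is: 1→1, 19→1, 18→2, 13→3, 21→1, 12→4, 15→3, 1→5, 8→5, 6→6, 22→1, 16→3, 3→7.
So the longest decreasing subsequence has length 7, e.g. 19, 18, 13, 12, 8, 6, 3.

7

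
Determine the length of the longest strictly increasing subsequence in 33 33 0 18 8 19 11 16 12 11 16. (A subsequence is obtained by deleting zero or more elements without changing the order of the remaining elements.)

5

Let dp[i] be the longest increasing subsequence ending at position i. Then dp = [1, 1, 1, 2, 2, 3, 3, 4, 4, 3, 5].
The maximum is 5; one witness is 0, 8, 11, 12, 16 at positions 3,5,7,9,11.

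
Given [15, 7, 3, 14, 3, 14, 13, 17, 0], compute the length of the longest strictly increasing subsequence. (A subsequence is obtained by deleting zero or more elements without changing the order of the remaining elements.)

One longest increasing subsequence is 7, 14, 17 (positions 2,4,8), of length 3; no longer one exists.

3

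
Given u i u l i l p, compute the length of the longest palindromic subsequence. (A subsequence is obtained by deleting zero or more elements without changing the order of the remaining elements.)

One longest palindromic subsequence is lil (positions 4,5,6); it reads the same forward and backward, and the interval DP gives dp[1][7] = 3.

3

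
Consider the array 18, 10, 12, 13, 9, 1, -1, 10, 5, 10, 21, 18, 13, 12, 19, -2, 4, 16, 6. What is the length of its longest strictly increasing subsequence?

5

Let dp[i] be the longest increasing subsequence ending at position i. Then dp = [1, 1, 2, 3, 1, 1, 1, 2, 2, 3, 4, 4, 4, 4, 5, 1, 2, 5, 3].
The maximum is 5; one witness is 10, 12, 13, 18, 19 at positions 2,3,4,12,15.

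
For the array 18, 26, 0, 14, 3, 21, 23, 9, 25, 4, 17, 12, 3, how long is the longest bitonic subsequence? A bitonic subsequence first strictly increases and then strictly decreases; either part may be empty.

8

One longest bitonic subsequence is 0, 14, 21, 23, 25, 17, 12, 3 (positions 3,4,6,7,9,11,12,13): it rises to 25 then falls. Length 8 is optimal.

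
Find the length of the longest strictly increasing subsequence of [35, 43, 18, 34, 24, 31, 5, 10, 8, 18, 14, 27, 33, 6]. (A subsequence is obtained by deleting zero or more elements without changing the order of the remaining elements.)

5

Scanning left to right, the best length ending at each element is: 35→1, 43→2, 18→1, 34→2, 24→2, 31→3, 5→1, 10→2, 8→2, 18→3, 14→3, 27→4, 33→5, 6→2.
So the longest increasing subsequence has length 5, e.g. 5, 10, 18, 27, 33.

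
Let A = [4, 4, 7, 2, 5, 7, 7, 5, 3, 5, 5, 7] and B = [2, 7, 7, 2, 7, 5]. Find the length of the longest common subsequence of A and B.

4

Backtracking the LCS table gives one alignment: 7 (A3,B3) → 2 (A4,B4) → 7 (A7,B5) → 5 (A11,B6).
So the longest common subsequence has length 4.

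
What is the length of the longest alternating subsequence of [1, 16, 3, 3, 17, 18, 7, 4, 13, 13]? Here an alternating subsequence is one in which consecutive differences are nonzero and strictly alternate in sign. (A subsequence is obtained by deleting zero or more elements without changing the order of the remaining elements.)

6

Track the best alternating length ending on an up-step vs a down-step at each position: up/down = 1/1, 2/1, 2/3, 2/3, 4/1, 4/1, 4/5, 4/5, 6/5, 6/5.
The maximum over both is 6; one such subsequence is 1, 16, 3, 17, 7, 13.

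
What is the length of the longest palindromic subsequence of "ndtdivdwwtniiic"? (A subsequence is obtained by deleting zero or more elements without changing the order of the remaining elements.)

7

Using dp[i][j] = 2 + dp[i+1][j−1] if the ends match, else max(dp[i+1][j], dp[i][j−1]):
dp[1][15] = 7. A witness is ntdvdtn at positions 1,3,4,6,7,10,11.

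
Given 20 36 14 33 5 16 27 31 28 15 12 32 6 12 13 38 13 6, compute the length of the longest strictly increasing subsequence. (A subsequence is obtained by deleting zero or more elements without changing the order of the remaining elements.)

Scanning left to right, the best length ending at each element is: 20→1, 36→2, 14→1, 33→2, 5→1, 16→2, 27→3, 31→4, 28→4, 15→2, 12→2, 32→5, 6→2, 12→3, 13→4, 38→6, 13→4, 6→2.
So the longest increasing subsequence has length 6, e.g. 14, 16, 27, 31, 32, 38.

6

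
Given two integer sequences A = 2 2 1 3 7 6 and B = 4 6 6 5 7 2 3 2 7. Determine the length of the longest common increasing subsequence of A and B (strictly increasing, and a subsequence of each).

3

A longest common strictly increasing subsequence is 2, 3, 7 (length 3); it appears in order in both A and B, and no longer such subsequence exists.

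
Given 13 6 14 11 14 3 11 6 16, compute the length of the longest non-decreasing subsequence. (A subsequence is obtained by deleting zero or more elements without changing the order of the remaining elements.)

4

Let dp[i] be the longest non-decreasing subsequence ending at position i. Then dp = [1, 1, 2, 2, 3, 1, 3, 2, 4].
The maximum is 4; one witness is 13, 14, 14, 16 at positions 1,3,5,9.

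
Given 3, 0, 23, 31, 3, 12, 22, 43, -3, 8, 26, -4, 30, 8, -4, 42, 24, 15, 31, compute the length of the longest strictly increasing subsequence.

7

One longest increasing subsequence is 0, 3, 12, 22, 26, 30, 42 (positions 2,5,6,7,11,13,16), of length 7; no longer one exists.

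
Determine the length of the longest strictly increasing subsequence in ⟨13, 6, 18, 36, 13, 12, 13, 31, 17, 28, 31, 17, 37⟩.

7

One longest increasing subsequence is 6, 12, 13, 17, 28, 31, 37 (positions 2,6,7,9,10,11,13), of length 7; no longer one exists.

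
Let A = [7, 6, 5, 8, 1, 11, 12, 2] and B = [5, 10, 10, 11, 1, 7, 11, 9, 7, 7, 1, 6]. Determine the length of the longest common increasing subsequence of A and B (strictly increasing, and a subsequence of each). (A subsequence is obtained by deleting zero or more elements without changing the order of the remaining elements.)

For each value that appears in both, track the longest common increasing run ending there.
The best achievable length is 2; one witness is 5, 11 (A-positions 3,6, B-positions 1,4).

2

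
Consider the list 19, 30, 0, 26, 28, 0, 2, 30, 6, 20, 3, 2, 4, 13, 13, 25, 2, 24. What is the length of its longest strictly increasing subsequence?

One longest increasing subsequence is 0, 2, 3, 4, 13, 25 (positions 3,7,11,13,14,16), of length 6; no longer one exists.

6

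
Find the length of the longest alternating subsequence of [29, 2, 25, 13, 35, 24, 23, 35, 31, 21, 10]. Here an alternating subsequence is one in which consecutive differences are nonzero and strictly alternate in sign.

8

A longest alternating subsequence is 29, 2, 25, 13, 35, 24, 35, 31 (positions 1,2,3,4,5,6,8,9); its 7 consecutive differences strictly alternate in sign, and length 8 is optimal.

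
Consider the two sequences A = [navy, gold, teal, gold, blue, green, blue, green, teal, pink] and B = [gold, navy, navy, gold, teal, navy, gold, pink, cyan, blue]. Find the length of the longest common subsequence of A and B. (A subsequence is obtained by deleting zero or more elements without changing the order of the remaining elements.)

5

Backtracking the LCS table gives one alignment: navy (A1,B3) → gold (A2,B4) → teal (A3,B5) → gold (A4,B7) → blue (A7,B10).
So the longest common subsequence has length 5.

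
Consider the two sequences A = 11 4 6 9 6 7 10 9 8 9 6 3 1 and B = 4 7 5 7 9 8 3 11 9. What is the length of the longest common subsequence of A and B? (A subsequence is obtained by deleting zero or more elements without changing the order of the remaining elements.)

A longest common subsequence is 4, 7, 9, 8, 9 (length 5); the LCS DP confirms no longer common subsequence exists.

5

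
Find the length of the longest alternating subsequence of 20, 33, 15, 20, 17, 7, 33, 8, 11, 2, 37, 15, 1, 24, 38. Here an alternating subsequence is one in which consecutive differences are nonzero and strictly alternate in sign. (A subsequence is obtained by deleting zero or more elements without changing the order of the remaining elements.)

A longest alternating subsequence is 20, 33, 15, 20, 17, 33, 8, 11, 2, 37, 15, 24 (positions 1,2,3,4,5,7,8,9,10,11,12,14); its 11 consecutive differences strictly alternate in sign, and length 12 is optimal.

12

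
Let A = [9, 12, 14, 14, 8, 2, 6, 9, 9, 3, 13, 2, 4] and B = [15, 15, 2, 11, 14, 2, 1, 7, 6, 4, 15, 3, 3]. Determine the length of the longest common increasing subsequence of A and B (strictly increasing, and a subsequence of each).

2

A longest common strictly increasing subsequence is 2, 6 (length 2); it appears in order in both A and B, and no longer such subsequence exists.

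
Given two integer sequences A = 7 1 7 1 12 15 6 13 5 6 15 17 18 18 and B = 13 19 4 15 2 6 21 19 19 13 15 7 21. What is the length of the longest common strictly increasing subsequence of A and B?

3

For each value that appears in both, track the longest common increasing run ending there.
The best achievable length is 3; one witness is 6, 13, 15 (A-positions 7,8,11, B-positions 6,10,11).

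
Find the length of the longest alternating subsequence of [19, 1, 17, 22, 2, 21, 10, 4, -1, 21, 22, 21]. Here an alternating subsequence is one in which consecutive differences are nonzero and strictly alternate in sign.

8

A longest alternating subsequence is 19, 1, 17, 2, 21, 10, 22, 21 (positions 1,2,3,5,6,7,11,12); its 7 consecutive differences strictly alternate in sign, and length 8 is optimal.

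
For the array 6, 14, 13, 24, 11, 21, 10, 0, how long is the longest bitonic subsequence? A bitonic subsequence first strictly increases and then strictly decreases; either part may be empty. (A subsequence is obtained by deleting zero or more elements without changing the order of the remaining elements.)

Let inc[i] be the LIS ending at i and dec[i] the longest strictly decreasing subsequence starting at i. inc = [1, 2, 2, 3, 2, 3, 2, 1], dec = [2, 5, 4, 4, 3, 3, 2, 1].
max_i inc[i]+dec[i]−1 = 6, with one witness 6, 14, 13, 11, 10, 0.

6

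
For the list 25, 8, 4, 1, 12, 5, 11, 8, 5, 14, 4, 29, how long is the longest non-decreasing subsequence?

5

Let dp[i] be the longest non-decreasing subsequence ending at position i. Then dp = [1, 1, 1, 1, 2, 2, 3, 3, 3, 4, 2, 5].
The maximum is 5; one witness is 4, 5, 11, 14, 29 at positions 3,6,7,10,12.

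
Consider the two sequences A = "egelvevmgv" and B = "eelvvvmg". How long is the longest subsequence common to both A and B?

7

Backtracking the LCS table gives one alignment: e (A1,B1) → e (A3,B2) → l (A4,B3) → v (A5,B5) → v (A7,B6) → m (A8,B7) → g (A9,B8).
So the longest common subsequence has length 7.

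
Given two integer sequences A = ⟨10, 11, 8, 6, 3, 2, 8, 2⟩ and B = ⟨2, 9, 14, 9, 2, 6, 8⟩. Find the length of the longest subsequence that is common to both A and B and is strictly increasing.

2

For each value that appears in both, track the longest common increasing run ending there.
The best achievable length is 2; one witness is 2, 8 (A-positions 6,7, B-positions 1,7).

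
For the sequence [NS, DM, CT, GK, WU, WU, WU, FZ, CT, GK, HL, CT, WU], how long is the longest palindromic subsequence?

One longest palindromic subsequence is CT GK WU WU WU GK CT (positions 3,4,5,6,7,10,12); it reads the same forward and backward, and the interval DP gives dp[1][13] = 7.

7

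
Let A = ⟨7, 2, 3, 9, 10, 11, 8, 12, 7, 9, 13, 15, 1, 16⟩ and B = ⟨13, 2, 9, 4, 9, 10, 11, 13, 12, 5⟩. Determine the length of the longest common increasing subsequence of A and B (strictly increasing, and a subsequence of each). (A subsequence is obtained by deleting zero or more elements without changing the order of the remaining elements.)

5

For each value that appears in both, track the longest common increasing run ending there.
The best achievable length is 5; one witness is 2, 9, 10, 11, 13 (A-positions 2,4,5,6,11, B-positions 2,3,6,7,8).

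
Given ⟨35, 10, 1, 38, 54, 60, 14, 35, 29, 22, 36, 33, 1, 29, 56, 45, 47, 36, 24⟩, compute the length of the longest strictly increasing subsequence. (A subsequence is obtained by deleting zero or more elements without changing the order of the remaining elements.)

6

Scanning left to right, the best length ending at each element is: 35→1, 10→1, 1→1, 38→2, 54→3, 60→4, 14→2, 35→3, 29→3, 22→3, 36→4, 33→4, 1→1, 29→4, 56→5, 45→5, 47→6, 36→5, 24→4.
So the longest increasing subsequence has length 6, e.g. 10, 14, 35, 36, 45, 47.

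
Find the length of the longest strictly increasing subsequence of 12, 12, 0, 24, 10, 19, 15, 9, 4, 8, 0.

One longest increasing subsequence is 0, 10, 19 (positions 3,5,6), of length 3; no longer one exists.

3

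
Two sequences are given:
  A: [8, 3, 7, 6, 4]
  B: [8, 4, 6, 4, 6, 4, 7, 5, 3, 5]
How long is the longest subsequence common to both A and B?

3

A longest common subsequence is 8, 6, 4 (length 3); the LCS DP confirms no longer common subsequence exists.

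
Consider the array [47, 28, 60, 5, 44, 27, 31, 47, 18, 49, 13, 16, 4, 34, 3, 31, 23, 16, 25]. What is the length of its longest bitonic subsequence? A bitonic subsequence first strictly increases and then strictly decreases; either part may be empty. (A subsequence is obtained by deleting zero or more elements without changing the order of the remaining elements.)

Let inc[i] be the LIS ending at i and dec[i] the longest strictly decreasing subsequence starting at i. inc = [1, 1, 2, 1, 2, 2, 3, 4, 2, 5, 2, 3, 1, 4, 1, 4, 4, 3, 5], dec = [7, 6, 7, 3, 6, 5, 5, 5, 4, 5, 3, 3, 2, 4, 1, 3, 2, 1, 1].
max_i inc[i]+dec[i]−1 = 9, with one witness 5, 27, 31, 47, 49, 34, 31, 23, 16.

9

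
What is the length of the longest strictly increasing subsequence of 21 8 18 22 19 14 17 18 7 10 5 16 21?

One longest increasing subsequence is 8, 14, 17, 18, 21 (positions 2,6,7,8,13), of length 5; no longer one exists.

5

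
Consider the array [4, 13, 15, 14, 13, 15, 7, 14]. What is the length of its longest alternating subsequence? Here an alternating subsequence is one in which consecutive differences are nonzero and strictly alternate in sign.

6

Track the best alternating length ending on an up-step vs a down-step at each position: up/down = 1/1, 2/1, 2/1, 2/3, 2/3, 4/1, 2/5, 6/5.
The maximum over both is 6; one such subsequence is 4, 15, 14, 15, 7, 14.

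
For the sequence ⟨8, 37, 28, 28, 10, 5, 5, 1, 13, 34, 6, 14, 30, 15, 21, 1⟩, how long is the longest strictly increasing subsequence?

Scanning left to right, the best length ending at each element is: 8→1, 37→2, 28→2, 28→2, 10→2, 5→1, 5→1, 1→1, 13→3, 34→4, 6→2, 14→4, 30→5, 15→5, 21→6, 1→1.
So the longest increasing subsequence has length 6, e.g. 8, 10, 13, 14, 15, 21.

6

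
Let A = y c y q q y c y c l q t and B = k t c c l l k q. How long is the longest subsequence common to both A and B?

A longest common subsequence is cclq (length 4); the LCS DP confirms no longer common subsequence exists.

4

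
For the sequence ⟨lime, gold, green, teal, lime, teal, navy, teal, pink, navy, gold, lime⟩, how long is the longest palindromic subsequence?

Using dp[i][j] = 2 + dp[i+1][j−1] if the ends match, else max(dp[i+1][j], dp[i][j−1]):
dp[1][12] = 7. A witness is lime gold navy pink navy gold lime at positions 1,2,7,9,10,11,12.

7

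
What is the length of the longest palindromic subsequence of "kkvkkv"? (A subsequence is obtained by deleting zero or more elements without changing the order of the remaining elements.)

5

One longest palindromic subsequence is kkvkk (positions 1,2,3,4,5); it reads the same forward and backward, and the interval DP gives dp[1][6] = 5.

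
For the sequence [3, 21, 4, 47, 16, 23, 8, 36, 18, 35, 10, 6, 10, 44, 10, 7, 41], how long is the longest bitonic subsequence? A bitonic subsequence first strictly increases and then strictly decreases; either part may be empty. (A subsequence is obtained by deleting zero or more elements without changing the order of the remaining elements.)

8

Let inc[i] be the LIS ending at i and dec[i] the longest strictly decreasing subsequence starting at i. inc = [1, 2, 2, 3, 3, 4, 3, 5, 4, 5, 4, 3, 4, 6, 4, 4, 6], dec = [1, 4, 1, 5, 3, 4, 2, 4, 3, 3, 2, 1, 2, 3, 2, 1, 1].
max_i inc[i]+dec[i]−1 = 8, with one witness 3, 4, 16, 23, 36, 35, 10, 7.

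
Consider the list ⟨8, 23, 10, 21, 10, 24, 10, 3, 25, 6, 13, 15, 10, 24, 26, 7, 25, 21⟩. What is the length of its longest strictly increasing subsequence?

Let dp[i] be the longest increasing subsequence ending at position i. Then dp = [1, 2, 2, 3, 2, 4, 2, 1, 5, 2, 3, 4, 3, 5, 6, 3, 6, 5].
The maximum is 6; one witness is 8, 10, 21, 24, 25, 26 at positions 1,3,4,6,9,15.

6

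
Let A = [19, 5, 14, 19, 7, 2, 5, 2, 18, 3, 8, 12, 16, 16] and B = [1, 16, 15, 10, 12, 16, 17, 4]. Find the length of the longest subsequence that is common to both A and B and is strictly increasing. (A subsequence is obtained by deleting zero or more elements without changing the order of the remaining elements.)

For each value that appears in both, track the longest common increasing run ending there.
The best achievable length is 2; one witness is 12, 16 (A-positions 12,13, B-positions 5,6).

2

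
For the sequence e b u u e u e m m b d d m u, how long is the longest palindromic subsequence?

6

One longest palindromic subsequence is umddmu (positions 3,8,11,12,13,14); it reads the same forward and backward, and the interval DP gives dp[1][14] = 6.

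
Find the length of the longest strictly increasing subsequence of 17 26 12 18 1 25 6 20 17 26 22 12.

4

Let dp[i] be the longest increasing subsequence ending at position i. Then dp = [1, 2, 1, 2, 1, 3, 2, 3, 3, 4, 4, 3].
The maximum is 4; one witness is 17, 18, 25, 26 at positions 1,4,6,10.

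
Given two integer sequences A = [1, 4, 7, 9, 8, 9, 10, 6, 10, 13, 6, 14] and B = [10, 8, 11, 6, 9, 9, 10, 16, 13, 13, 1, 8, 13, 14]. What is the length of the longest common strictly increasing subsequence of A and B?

A longest common strictly increasing subsequence is 8, 9, 10, 13, 14 (length 5); it appears in order in both A and B, and no longer such subsequence exists.

5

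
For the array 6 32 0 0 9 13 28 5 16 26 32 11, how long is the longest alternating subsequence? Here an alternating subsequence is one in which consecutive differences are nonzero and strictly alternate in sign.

7

A longest alternating subsequence is 6, 32, 0, 9, 5, 16, 11 (positions 1,2,3,5,8,9,12); its 6 consecutive differences strictly alternate in sign, and length 7 is optimal.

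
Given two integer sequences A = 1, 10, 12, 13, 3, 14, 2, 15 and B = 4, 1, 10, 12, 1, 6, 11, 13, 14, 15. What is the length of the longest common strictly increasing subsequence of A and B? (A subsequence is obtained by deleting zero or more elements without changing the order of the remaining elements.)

For each value that appears in both, track the longest common increasing run ending there.
The best achievable length is 6; one witness is 1, 10, 12, 13, 14, 15 (A-positions 1,2,3,4,6,8, B-positions 2,3,4,8,9,10).

6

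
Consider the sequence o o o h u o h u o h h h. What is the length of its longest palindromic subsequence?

One longest palindromic subsequence is hhhhh (positions 4,7,10,11,12); it reads the same forward and backward, and the interval DP gives dp[1][12] = 5.

5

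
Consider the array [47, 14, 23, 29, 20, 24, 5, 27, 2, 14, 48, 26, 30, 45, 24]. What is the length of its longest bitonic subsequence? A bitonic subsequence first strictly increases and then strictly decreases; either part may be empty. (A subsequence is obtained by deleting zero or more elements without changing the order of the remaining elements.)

Let inc[i] be the LIS ending at i and dec[i] the longest strictly decreasing subsequence starting at i. inc = [1, 1, 2, 3, 2, 3, 1, 4, 1, 2, 5, 4, 5, 6, 3], dec = [5, 3, 4, 4, 3, 3, 2, 3, 1, 1, 3, 2, 2, 2, 1].
max_i inc[i]+dec[i]−1 = 7, with one witness 14, 23, 24, 27, 48, 45, 24.

7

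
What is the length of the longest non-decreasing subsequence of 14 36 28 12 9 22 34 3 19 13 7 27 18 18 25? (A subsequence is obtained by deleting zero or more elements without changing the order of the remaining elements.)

5

Let dp[i] be the longest non-decreasing subsequence ending at position i. Then dp = [1, 2, 2, 1, 1, 2, 3, 1, 2, 2, 2, 3, 3, 4, 5].
The maximum is 5; one witness is 12, 13, 18, 18, 25 at positions 4,10,13,14,15.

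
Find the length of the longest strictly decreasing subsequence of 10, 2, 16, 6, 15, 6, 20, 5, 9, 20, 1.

Let dp[i] be the longest decreasing subsequence ending at position i. Then dp = [1, 2, 1, 2, 2, 3, 1, 4, 3, 1, 5].
The maximum is 5; one witness is 16, 15, 6, 5, 1 at positions 3,5,6,8,11.

5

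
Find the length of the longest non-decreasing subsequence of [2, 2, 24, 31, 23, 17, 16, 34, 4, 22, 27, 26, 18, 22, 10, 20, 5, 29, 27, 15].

Let dp[i] be the longest non-decreasing subsequence ending at position i. Then dp = [1, 2, 3, 4, 3, 3, 3, 5, 3, 4, 5, 5, 4, 5, 4, 5, 4, 6, 6, 5].
The maximum is 6; one witness is 2, 2, 17, 22, 27, 29 at positions 1,2,6,10,11,18.

6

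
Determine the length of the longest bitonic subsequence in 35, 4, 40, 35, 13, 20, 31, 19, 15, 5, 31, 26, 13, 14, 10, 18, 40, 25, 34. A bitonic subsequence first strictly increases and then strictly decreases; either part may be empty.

8

One longest bitonic subsequence is 35, 40, 35, 31, 19, 15, 14, 10 (positions 1,3,4,7,8,9,14,15): it rises to 40 then falls. Length 8 is optimal.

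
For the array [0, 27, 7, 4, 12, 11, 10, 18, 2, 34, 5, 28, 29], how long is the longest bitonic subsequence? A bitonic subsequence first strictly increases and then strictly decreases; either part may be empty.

6

One longest bitonic subsequence is 0, 27, 12, 11, 10, 5 (positions 1,2,5,6,7,11): it rises to 27 then falls. Length 6 is optimal.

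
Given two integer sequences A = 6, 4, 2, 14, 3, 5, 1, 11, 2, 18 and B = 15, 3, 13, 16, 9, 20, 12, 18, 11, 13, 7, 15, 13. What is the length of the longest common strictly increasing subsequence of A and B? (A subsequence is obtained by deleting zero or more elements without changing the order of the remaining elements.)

A longest common strictly increasing subsequence is 3, 18 (length 2); it appears in order in both A and B, and no longer such subsequence exists.

2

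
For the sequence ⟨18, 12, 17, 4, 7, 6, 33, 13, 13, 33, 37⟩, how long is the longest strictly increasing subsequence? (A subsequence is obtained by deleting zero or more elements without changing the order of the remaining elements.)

Scanning left to right, the best length ending at each element is: 18→1, 12→1, 17→2, 4→1, 7→2, 6→2, 33→3, 13→3, 13→3, 33→4, 37→5.
So the longest increasing subsequence has length 5, e.g. 4, 7, 13, 33, 37.

5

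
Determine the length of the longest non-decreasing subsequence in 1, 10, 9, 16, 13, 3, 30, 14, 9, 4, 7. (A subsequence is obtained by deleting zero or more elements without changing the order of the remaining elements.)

One longest non-decreasing subsequence is 1, 10, 16, 30 (positions 1,2,4,7), of length 4; no longer one exists.

4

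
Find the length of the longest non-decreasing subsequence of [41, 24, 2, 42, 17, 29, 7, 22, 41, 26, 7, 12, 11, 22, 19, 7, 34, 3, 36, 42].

8

Let dp[i] be the longest non-decreasing subsequence ending at position i. Then dp = [1, 1, 1, 2, 2, 3, 2, 3, 4, 4, 3, 4, 4, 5, 5, 4, 6, 2, 7, 8].
The maximum is 8; one witness is 2, 7, 7, 12, 22, 34, 36, 42 at positions 3,7,11,12,14,17,19,20.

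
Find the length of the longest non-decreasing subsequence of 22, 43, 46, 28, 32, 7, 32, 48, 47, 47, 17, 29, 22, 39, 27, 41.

One longest non-decreasing subsequence is 22, 28, 32, 32, 47, 47 (positions 1,4,5,7,9,10), of length 6; no longer one exists.

6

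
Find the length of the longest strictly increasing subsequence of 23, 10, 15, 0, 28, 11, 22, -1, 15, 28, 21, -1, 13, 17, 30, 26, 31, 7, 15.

6

One longest increasing subsequence is 10, 15, 22, 28, 30, 31 (positions 2,3,7,10,15,17), of length 6; no longer one exists.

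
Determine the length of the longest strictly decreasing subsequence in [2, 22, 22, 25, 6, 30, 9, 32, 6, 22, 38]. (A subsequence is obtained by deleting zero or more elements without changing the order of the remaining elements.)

Scanning left to right, the best length ending at each element is: 2→1, 22→1, 22→1, 25→1, 6→2, 30→1, 9→2, 32→1, 6→3, 22→2, 38→1.
So the longest decreasing subsequence has length 3, e.g. 22, 9, 6.

3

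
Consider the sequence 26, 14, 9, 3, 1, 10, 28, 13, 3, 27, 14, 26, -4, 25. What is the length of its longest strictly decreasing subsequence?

6

Scanning left to right, the best length ending at each element is: 26→1, 14→2, 9→3, 3→4, 1→5, 10→3, 28→1, 13→3, 3→4, 27→2, 14→3, 26→3, -4→6, 25→4.
So the longest decreasing subsequence has length 6, e.g. 26, 14, 9, 3, 1, -4.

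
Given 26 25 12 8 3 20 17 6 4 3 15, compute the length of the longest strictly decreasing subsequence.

Let dp[i] be the longest decreasing subsequence ending at position i. Then dp = [1, 2, 3, 4, 5, 3, 4, 5, 6, 7, 5].
The maximum is 7; one witness is 26, 25, 12, 8, 6, 4, 3 at positions 1,2,3,4,8,9,10.

7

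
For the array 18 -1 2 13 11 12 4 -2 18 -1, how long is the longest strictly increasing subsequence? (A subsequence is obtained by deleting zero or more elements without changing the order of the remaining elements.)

5

One longest increasing subsequence is -1, 2, 11, 12, 18 (positions 2,3,5,6,9), of length 5; no longer one exists.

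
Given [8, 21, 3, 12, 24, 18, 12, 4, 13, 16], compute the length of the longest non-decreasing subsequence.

5

Let dp[i] be the longest non-decreasing subsequence ending at position i. Then dp = [1, 2, 1, 2, 3, 3, 3, 2, 4, 5].
The maximum is 5; one witness is 8, 12, 12, 13, 16 at positions 1,4,7,9,10.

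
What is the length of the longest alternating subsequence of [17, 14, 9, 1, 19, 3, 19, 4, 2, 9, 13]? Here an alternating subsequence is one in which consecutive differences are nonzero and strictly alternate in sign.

Track the best alternating length ending on an up-step vs a down-step at each position: up/down = 1/1, 1/2, 1/2, 1/2, 3/1, 3/4, 5/1, 5/6, 3/6, 7/6, 7/6.
The maximum over both is 7; one such subsequence is 17, 14, 19, 3, 19, 4, 9.

7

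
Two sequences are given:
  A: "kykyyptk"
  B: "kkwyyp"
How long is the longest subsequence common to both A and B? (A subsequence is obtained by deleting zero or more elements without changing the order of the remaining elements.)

Backtracking the LCS table gives one alignment: k (A1,B1) → k (A3,B2) → y (A4,B4) → y (A5,B5) → p (A6,B6).
So the longest common subsequence has length 5.

5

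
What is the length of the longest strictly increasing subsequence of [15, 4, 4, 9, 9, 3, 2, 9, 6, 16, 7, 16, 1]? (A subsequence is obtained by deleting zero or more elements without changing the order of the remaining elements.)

One longest increasing subsequence is 4, 6, 7, 16 (positions 2,9,11,12), of length 4; no longer one exists.

4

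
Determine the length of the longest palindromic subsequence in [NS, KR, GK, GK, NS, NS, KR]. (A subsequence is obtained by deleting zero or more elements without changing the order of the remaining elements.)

4

Using dp[i][j] = 2 + dp[i+1][j−1] if the ends match, else max(dp[i+1][j], dp[i][j−1]):
dp[1][7] = 4. A witness is KR NS NS KR at positions 2,5,6,7.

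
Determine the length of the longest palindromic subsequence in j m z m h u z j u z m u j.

One longest palindromic subsequence is jmzujuzmj (positions 1,2,3,6,8,9,10,11,13); it reads the same forward and backward, and the interval DP gives dp[1][13] = 9.

9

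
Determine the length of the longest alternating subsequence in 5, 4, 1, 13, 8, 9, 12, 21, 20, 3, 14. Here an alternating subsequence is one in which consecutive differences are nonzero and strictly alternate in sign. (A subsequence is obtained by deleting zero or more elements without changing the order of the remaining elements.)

7

Track the best alternating length ending on an up-step vs a down-step at each position: up/down = 1/1, 1/2, 1/2, 3/1, 3/4, 5/4, 5/4, 5/1, 5/6, 3/6, 7/6.
The maximum over both is 7; one such subsequence is 5, 4, 13, 8, 9, 3, 14.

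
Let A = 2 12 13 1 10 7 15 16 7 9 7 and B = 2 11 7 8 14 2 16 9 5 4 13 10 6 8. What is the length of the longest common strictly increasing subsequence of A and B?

A longest common strictly increasing subsequence is 2, 7, 16 (length 3); it appears in order in both A and B, and no longer such subsequence exists.

3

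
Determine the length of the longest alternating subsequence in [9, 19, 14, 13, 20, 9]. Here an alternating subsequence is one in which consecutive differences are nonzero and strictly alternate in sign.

Track the best alternating length ending on an up-step vs a down-step at each position: up/down = 1/1, 2/1, 2/3, 2/3, 4/1, 1/5.
The maximum over both is 5; one such subsequence is 9, 19, 14, 20, 9.

5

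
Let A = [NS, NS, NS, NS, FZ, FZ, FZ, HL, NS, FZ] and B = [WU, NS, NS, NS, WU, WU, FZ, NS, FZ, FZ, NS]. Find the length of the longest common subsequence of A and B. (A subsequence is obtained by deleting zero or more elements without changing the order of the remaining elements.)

7

A longest common subsequence is NS, NS, NS, NS, FZ, FZ, NS (length 7); the LCS DP confirms no longer common subsequence exists.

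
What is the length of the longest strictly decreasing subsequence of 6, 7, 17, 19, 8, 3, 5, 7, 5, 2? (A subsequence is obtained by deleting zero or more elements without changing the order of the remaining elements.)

5

Scanning left to right, the best length ending at each element is: 6→1, 7→1, 17→1, 19→1, 8→2, 3→3, 5→3, 7→3, 5→4, 2→5.
So the longest decreasing subsequence has length 5, e.g. 17, 8, 7, 5, 2.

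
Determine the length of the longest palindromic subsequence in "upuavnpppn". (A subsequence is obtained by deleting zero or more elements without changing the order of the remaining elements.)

5

One longest palindromic subsequence is npppn (positions 6,7,8,9,10); it reads the same forward and backward, and the interval DP gives dp[1][10] = 5.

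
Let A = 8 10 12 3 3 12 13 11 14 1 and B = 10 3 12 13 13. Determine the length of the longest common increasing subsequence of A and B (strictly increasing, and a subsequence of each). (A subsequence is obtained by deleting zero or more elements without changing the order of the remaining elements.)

3

A longest common strictly increasing subsequence is 10, 12, 13 (length 3); it appears in order in both A and B, and no longer such subsequence exists.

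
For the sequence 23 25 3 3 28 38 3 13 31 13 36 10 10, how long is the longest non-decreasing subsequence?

6

Let dp[i] be the longest non-decreasing subsequence ending at position i. Then dp = [1, 2, 1, 2, 3, 4, 3, 4, 5, 5, 6, 4, 5].
The maximum is 6; one witness is 3, 3, 3, 13, 31, 36 at positions 3,4,7,8,9,11.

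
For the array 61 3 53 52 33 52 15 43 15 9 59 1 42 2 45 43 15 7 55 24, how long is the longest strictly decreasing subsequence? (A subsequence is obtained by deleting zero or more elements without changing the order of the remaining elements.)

7

One longest decreasing subsequence is 61, 53, 52, 33, 15, 9, 1 (positions 1,3,4,5,7,10,12), of length 7; no longer one exists.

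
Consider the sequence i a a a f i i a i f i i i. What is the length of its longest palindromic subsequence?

One longest palindromic subsequence is iiifiii (positions 1,6,7,10,11,12,13); it reads the same forward and backward, and the interval DP gives dp[1][13] = 7.

7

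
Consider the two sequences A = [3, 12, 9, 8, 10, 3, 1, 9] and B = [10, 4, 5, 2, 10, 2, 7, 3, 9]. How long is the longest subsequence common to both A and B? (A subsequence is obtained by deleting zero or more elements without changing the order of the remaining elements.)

3

Backtracking the LCS table gives one alignment: 10 (A5,B5) → 3 (A6,B8) → 9 (A8,B9).
So the longest common subsequence has length 3.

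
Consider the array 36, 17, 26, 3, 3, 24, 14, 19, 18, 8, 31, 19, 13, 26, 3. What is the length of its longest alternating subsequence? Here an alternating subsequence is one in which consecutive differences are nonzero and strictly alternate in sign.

A longest alternating subsequence is 36, 17, 26, 3, 24, 14, 19, 18, 31, 19, 26, 3 (positions 1,2,3,4,6,7,8,9,11,12,14,15); its 11 consecutive differences strictly alternate in sign, and length 12 is optimal.

12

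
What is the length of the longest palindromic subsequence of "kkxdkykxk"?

Using dp[i][j] = 2 + dp[i+1][j−1] if the ends match, else max(dp[i+1][j], dp[i][j−1]):
dp[1][9] = 7. A witness is kxkykxk at positions 1,3,5,6,7,8,9.

7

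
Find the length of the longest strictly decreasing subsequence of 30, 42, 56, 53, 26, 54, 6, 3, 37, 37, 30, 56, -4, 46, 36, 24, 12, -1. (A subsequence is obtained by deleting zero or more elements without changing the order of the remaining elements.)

7

Let dp[i] be the longest decreasing subsequence ending at position i. Then dp = [1, 1, 1, 2, 3, 2, 4, 5, 3, 3, 4, 1, 6, 3, 4, 5, 6, 7].
The maximum is 7; one witness is 56, 53, 37, 30, 24, 12, -1 at positions 3,4,9,11,16,17,18.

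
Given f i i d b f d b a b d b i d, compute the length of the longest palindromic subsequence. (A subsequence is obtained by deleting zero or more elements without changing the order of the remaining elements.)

9

One longest palindromic subsequence is dbdbabdbd (positions 4,5,7,8,9,10,11,12,14); it reads the same forward and backward, and the interval DP gives dp[1][14] = 9.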